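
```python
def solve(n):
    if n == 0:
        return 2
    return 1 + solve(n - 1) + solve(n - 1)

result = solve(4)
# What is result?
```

solve(n) = 1 + 2·solve(n-1), solve(0)=2. Closed form: (2+1)·2^4 - 1 = 47.

Answer: 47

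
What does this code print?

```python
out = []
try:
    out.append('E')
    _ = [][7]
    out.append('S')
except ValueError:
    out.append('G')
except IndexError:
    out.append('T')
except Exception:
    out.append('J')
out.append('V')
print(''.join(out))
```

Execution trace: 'E' (try body) → 'T' (except IndexError) → 'V' (after the try/except). Output: ETV

Answer: ETV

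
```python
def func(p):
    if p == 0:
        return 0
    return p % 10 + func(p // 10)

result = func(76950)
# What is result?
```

Sum of digits of 76950: 0 + 5 + 9 + 6 + 7 = 27

Answer: 27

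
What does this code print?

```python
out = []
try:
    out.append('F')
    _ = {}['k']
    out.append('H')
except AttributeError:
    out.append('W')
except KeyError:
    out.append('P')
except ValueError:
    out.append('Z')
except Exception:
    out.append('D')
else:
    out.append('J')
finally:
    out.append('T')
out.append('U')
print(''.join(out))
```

Execution trace: 'F' (try body) → 'P' (except KeyError) → 'T' (finally) → 'U' (after the try/except). Output: FPTU

Answer: FPTU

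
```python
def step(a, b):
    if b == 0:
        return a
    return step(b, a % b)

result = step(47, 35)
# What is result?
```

step(47, 35) -> step(35, 12) -> step(12, 11) -> step(11, 1) -> step(1, 0) -> 1

Answer: 1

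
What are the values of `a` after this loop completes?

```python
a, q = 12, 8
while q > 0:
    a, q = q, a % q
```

GCD of 12 and 8
`a` takes the values: 12 → 8 → 4

Answer: 4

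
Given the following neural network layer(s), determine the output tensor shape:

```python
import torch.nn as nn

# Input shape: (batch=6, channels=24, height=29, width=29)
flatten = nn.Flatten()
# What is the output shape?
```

Input: (6, 24, 29, 29) -> Output: (6, 20184)

Answer: (6, 20184)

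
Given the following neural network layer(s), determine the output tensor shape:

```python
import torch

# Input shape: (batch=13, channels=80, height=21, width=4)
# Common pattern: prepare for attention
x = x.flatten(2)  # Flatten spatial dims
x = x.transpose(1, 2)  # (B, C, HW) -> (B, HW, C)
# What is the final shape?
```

Input: (13, 80, 21, 4) -> after flatten(2): (13, 80, 84) -> Output: (13, 84, 80)

Answer: (13, 84, 80)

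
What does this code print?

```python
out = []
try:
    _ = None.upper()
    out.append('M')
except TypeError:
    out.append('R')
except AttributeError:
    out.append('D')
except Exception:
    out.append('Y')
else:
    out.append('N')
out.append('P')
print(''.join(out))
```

Execution trace: 'D' (except AttributeError) → 'P' (after the try/except). Output: DP

Answer: DP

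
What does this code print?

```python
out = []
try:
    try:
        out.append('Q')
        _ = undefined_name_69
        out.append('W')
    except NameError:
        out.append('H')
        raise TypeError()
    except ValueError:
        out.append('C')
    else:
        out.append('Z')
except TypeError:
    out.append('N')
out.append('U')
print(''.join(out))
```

Execution trace: 'Q' (inner try body) → 'H' (inner except NameError) → 'N' (outer except TypeError) → 'U' (after the try/except). Output: QHNU

Answer: QHNU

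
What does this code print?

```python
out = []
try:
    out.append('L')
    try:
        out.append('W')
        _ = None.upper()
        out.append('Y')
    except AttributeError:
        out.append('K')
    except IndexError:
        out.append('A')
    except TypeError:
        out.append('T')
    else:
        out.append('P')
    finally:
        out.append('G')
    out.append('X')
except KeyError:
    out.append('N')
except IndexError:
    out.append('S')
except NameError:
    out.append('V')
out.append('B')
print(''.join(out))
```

Execution trace: 'L' (try body) → 'W' (inner try body) → 'K' (inner except AttributeError) → 'G' (inner finally) → 'X' (try body, no exception) → 'B' (after the try/except). Output: LWKGXB

Answer: LWKGXB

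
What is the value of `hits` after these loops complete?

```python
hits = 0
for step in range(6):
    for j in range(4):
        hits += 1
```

6 * 4 = 24
`hits` takes the values: 0 → 1 → 2 → 3 → 4 → 5 → 6 → 7 → 8 → 9 → 10 → 11 → 12 → 13 → 14 → 15 → 16 → 17 → 18 → 19 → 20 → 21 → 22 → 23 → 24

Answer: 24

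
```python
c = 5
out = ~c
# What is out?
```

Trace:
`c = 5` → c = 5
`out = ~c` → out = -6
So out = -6

Answer: -6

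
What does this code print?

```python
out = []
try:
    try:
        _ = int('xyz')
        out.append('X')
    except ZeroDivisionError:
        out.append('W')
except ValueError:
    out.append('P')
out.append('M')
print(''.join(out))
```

Execution trace: 'P' (outer except ValueError) → 'M' (after the try/except). Output: PM

Answer: PM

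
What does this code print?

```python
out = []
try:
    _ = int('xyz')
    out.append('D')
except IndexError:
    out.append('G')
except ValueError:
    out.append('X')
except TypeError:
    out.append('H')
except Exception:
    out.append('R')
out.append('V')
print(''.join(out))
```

Execution trace: 'X' (except ValueError) → 'V' (after the try/except). Output: XV

Answer: XV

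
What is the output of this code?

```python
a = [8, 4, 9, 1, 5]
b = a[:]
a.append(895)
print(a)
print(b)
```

Key concept: slice [:] creates copy.
Step by step:
`a = [8, 4, 9, 1, 5]` → a = [8, 4, 9, 1, 5]
`b = a[:]` → b = [8, 4, 9, 1, 5]
`a.append(895)` → a = [8, 4, 9, 1, 5, 895]
`print(a)` → prints [8, 4, 9, 1, 5, 895]
`print(b)` → prints [8, 4, 9, 1, 5]

Answer:
[8, 4, 9, 1, 5, 895]
[8, 4, 9, 1, 5]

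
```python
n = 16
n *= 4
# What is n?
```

Trace:
`n = 16` → n = 16
`n *= 4` → n = 64
So n = 64

Answer: 64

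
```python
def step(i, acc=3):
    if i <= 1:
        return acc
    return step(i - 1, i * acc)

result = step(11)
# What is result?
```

Accumulator trace (n, acc): (11, 3) -> (10, 33) -> (9, 330) -> (8, 2970) -> (7, 23760) -> (6, 166320) -> (5, 997920) -> (4, 4989600) -> (3, 19958400) -> (2, 59875200) -> (1, 119750400) -> return 119750400

Answer: 119750400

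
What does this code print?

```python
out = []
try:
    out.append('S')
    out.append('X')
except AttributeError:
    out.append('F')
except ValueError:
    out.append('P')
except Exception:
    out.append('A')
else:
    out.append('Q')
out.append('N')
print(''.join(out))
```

Execution trace: 'S' (try body) → 'X' (try body, no exception) → 'Q' (else) → 'N' (after the try/except). Output: SXQN

Answer: SXQN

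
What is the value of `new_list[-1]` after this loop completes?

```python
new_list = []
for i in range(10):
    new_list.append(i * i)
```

Last element of squares 0 to 9
`new_list` takes the values: [] → [0] → [0, 1] → [0, 1, 4] → [0, 1, 4, 9] → [0, 1, 4, 9, 16] → [0, 1, 4, 9, 16, 25] → [0, 1, 4, 9, 16, 25, 36] → [0, 1, 4, 9, 16, 25, 36, 49] → [0, 1, 4, 9, 16, 25, 36, 49, 64] → [0, 1, 4, 9, 16, 25, 36, 49, 64, 81]
So `new_list[-1]` = 81

Answer: 81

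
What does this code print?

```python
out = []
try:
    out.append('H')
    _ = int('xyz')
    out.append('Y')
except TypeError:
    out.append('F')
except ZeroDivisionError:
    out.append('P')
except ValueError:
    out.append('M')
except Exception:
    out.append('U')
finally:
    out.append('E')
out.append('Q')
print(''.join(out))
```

Execution trace: 'H' (try body) → 'M' (except ValueError) → 'E' (finally) → 'Q' (after the try/except). Output: HMEQ

Answer: HMEQ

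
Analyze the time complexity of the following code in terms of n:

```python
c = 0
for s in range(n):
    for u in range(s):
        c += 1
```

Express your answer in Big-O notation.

Each loop level contributes: n × n. Multiplying the contributions gives O(n^2).

Answer: O(n^2)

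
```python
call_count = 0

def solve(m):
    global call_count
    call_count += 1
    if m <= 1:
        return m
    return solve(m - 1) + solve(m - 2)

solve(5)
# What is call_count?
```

Calls(m) = 1 + Calls(m-1) + Calls(m-2); Calls(0)=Calls(1)=1. For m=5 this gives 15.

Answer: 15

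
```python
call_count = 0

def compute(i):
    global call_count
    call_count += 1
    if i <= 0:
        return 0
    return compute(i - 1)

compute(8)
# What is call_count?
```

Linear recursion stepping by 1: 9 calls from i=8 down to ≤0.

Answer: 9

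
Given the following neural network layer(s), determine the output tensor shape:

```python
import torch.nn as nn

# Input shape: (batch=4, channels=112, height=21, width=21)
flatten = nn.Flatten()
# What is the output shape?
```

Input: (4, 112, 21, 21) -> Output: (4, 49392)

Answer: (4, 49392)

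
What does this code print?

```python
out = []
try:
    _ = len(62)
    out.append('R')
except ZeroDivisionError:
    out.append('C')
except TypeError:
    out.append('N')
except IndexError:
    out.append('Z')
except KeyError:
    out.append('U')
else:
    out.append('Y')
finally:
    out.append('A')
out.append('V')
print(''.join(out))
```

Execution trace: 'N' (except TypeError) → 'A' (finally) → 'V' (after the try/except). Output: NAV

Answer: NAV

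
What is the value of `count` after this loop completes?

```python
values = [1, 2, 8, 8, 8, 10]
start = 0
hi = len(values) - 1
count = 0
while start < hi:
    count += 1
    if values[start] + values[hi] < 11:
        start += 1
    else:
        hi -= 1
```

Steps to find pair summing to 11
`count` takes the values: 0 → 1 → 2 → 3 → 4 → 5

Answer: 5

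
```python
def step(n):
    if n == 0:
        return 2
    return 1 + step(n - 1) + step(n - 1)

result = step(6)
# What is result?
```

step(n) = 1 + 2·step(n-1), step(0)=2. Closed form: (2+1)·2^6 - 1 = 191.

Answer: 191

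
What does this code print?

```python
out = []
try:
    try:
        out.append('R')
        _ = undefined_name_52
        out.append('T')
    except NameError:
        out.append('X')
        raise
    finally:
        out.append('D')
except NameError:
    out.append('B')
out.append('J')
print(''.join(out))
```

Execution trace: 'R' (inner try body) → 'X' (inner except NameError) → 'D' (inner finally) → 'B' (outer except NameError) → 'J' (after the try/except). Output: RXDBJ

Answer: RXDBJ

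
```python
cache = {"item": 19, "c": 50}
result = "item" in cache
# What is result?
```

Trace:
`cache = {"item": 19, "c": 50}` → cache = {'item': 19, 'c': 50}
`result = "item" in cache` → result = True
So result = True

Answer: True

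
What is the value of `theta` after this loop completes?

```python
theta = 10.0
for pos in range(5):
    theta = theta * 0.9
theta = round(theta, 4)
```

Exponential decay: 10.0 * 0.9^5
`theta` takes the values: 10.0 → 9.0 → 8.1 → 7.29 → 6.561 → 5.9049

Answer: 5.9049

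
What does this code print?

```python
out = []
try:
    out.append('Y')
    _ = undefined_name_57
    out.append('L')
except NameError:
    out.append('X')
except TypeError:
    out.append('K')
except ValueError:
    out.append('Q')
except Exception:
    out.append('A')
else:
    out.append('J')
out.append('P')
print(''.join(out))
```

Execution trace: 'Y' (try body) → 'X' (except NameError) → 'P' (after the try/except). Output: YXP

Answer: YXP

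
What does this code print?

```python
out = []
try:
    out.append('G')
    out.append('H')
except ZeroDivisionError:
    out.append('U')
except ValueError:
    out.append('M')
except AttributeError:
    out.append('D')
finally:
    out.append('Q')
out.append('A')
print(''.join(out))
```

Execution trace: 'G' (try body) → 'H' (try body, no exception) → 'Q' (finally) → 'A' (after the try/except). Output: GHQA

Answer: GHQA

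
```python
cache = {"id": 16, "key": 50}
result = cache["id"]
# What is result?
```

Trace:
`cache = {"id": 16, "key": 50}` → cache = {'id': 16, 'key': 50}
`result = cache["id"]` → result = 16
So result = 16

Answer: 16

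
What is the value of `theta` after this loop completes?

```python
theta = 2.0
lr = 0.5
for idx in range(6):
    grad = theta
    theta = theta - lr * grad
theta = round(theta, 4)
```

Gradient descent: w = 2.0 * (1 - 0.5)^6
`theta` takes the values: 2.0 → 1.0 → 0.5 → 0.25 → 0.125 → 0.0625 → 0.03125 → 0.0312

Answer: 0.0312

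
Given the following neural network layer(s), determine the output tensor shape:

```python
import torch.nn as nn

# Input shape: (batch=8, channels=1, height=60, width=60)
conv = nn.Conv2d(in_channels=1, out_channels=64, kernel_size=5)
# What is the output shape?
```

Input: (8, 1, 60, 60) -> Output: (8, 64, 56, 56)

Answer: (8, 64, 56, 56)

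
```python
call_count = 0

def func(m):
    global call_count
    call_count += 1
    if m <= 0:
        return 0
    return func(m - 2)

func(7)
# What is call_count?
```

Linear recursion stepping by 2: 5 calls from m=7 down to ≤0.

Answer: 5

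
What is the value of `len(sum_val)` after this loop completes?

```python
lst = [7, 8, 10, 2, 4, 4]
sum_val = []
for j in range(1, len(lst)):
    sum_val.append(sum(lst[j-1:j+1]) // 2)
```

Number of 2-element averages
`sum_val` takes the values: [] → [7] → [7, 9] → [7, 9, 6] → [7, 9, 6, 3] → [7, 9, 6, 3, 4]
So `len(sum_val)` = 5

Answer: 5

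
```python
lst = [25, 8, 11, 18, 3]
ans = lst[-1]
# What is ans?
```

Trace:
`lst = [25, 8, 11, 18, 3]` → lst = [25, 8, 11, 18, 3]
`ans = lst[-1]` → ans = 3
So ans = 3

Answer: 3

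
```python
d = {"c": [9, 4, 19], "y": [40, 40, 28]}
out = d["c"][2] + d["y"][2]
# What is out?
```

Trace:
`d = {"c": [9, 4, 19], "y": [40, 40, 28]}` → d = {'c': [9, 4, 19], 'y': [40, 40, 28]}
`out = d["c"][2] + d["y"][2]` → out = 47
So out = 47

Answer: 47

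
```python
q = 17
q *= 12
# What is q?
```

Trace:
`q = 17` → q = 17
`q *= 12` → q = 204
So q = 204

Answer: 204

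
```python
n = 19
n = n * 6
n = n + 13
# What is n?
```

Trace:
`n = 19` → n = 19
`n = n * 6` → n = 114
`n = n + 13` → n = 127
So n = 127

Answer: 127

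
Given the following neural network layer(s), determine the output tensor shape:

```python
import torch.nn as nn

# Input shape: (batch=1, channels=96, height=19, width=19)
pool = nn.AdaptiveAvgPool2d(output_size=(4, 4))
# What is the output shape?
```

Input: (1, 96, 19, 19) -> Output: (1, 96, 4, 4)

Answer: (1, 96, 4, 4)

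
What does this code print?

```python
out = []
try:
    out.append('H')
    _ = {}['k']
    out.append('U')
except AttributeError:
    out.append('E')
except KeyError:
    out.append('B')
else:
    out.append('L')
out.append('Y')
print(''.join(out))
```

Execution trace: 'H' (try body) → 'B' (except KeyError) → 'Y' (after the try/except). Output: HBY

Answer: HBY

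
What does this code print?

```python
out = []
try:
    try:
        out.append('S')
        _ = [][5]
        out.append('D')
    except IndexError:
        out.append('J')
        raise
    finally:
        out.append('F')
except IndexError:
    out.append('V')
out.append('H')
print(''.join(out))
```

Execution trace: 'S' (inner try body) → 'J' (inner except IndexError) → 'F' (inner finally) → 'V' (outer except IndexError) → 'H' (after the try/except). Output: SJFVH

Answer: SJFVH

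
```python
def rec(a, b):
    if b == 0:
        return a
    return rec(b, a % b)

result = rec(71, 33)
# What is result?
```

rec(71, 33) -> rec(33, 5) -> rec(5, 3) -> rec(3, 2) -> rec(2, 1) -> rec(1, 0) -> 1

Answer: 1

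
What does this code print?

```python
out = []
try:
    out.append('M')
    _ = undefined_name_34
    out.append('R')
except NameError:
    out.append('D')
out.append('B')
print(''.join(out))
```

Execution trace: 'M' (try body) → 'D' (except NameError) → 'B' (after the try/except). Output: MDB

Answer: MDB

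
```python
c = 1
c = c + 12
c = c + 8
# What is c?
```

Trace:
`c = 1` → c = 1
`c = c + 12` → c = 13
`c = c + 8` → c = 21
So c = 21

Answer: 21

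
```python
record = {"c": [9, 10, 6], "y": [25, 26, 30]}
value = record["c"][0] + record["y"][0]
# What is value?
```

Trace:
`record = {"c": [9, 10, 6], "y": [25, 26, 30]}` → record = {'c': [9, 10, 6], 'y': [25, 26, 30]}
`value = record["c"][0] + record["y"][0]` → value = 34
So value = 34

Answer: 34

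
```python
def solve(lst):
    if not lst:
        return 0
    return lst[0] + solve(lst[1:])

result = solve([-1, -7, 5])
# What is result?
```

(-1) + (-7) + 5 + 0 = -3

Answer: -3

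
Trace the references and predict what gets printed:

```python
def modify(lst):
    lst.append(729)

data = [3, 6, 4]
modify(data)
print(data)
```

Key concept: function modifies passed list.
Step by step:
`data = [3, 6, 4]` → data = [3, 6, 4]
`modify(data)` → data = [3, 6, 4, 729]
`print(data)` → prints [3, 6, 4, 729]

Answer: [3, 6, 4, 729]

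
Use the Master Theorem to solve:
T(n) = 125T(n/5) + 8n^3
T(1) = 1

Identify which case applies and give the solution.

a=125, b=5, f(n)=8n^3. log_5(125) = 3. Since c=3 = 3, Case 2 applies: T(n) = Θ(n^log_b(a) · log n) = O(n^3 log n).

Answer: O(n^3 log n) - Case 2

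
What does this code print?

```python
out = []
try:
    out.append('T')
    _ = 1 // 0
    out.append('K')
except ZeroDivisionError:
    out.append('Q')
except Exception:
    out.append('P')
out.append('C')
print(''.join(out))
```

Execution trace: 'T' (try body) → 'Q' (except ZeroDivisionError) → 'C' (after the try/except). Output: TQC

Answer: TQC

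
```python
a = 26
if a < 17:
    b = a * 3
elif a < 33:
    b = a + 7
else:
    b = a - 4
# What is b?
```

Trace:
`a = 26` → a = 26
`if a < 17: ...` → a < 17 is False, a < 33 is True → b = 33
So b = 33

Answer: 33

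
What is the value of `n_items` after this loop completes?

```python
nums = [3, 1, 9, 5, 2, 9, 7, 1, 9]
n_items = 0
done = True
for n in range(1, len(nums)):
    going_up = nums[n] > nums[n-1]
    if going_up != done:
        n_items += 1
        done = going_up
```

Count direction changes in [3, 1, 9, 5, 2, 9, 7, 1, 9]
`n_items` takes the values: 0 → 1 → 2 → 3 → 4 → 5 → 6

Answer: 6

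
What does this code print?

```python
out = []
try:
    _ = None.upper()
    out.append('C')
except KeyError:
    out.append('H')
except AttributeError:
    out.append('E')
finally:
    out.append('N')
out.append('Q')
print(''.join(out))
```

Execution trace: 'E' (except AttributeError) → 'N' (finally) → 'Q' (after the try/except). Output: ENQ

Answer: ENQ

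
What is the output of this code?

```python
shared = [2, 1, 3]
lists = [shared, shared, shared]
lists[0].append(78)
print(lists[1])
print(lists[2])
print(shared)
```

Key concept: list of same reference.
Step by step:
`shared = [2, 1, 3]` → shared = [2, 1, 3]
`lists = [shared, shared, shared]` → lists = [[2, 1, 3], [2, 1, 3], [2, 1, 3]]
`lists[0].append(78)` → shared = [2, 1, 3, 78]; lists = [[2, 1, 3, 78], [2, 1, 3, 78], [2, 1, 3, 78]]
`print(lists[1])` → prints [2, 1, 3, 78]
`print(lists[2])` → prints [2, 1, 3, 78]
`print(shared)` → prints [2, 1, 3, 78]

Answer:
[2, 1, 3, 78]
[2, 1, 3, 78]
[2, 1, 3, 78]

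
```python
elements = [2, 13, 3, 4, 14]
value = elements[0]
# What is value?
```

Trace:
`elements = [2, 13, 3, 4, 14]` → elements = [2, 13, 3, 4, 14]
`value = elements[0]` → value = 2
So value = 2

Answer: 2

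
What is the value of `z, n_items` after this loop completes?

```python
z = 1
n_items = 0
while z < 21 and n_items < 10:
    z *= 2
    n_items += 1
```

Double until >= 21 or 10 iterations
`z, n_items` takes the values: (1, 0) → (2, 0) → (2, 1) → (4, 1) → (4, 2) → (8, 2) → (8, 3) → (16, 3) → (16, 4) → (32, 4) → (32, 5)

Answer: 32, 5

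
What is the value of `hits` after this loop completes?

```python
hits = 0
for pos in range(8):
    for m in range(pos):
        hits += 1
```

Triangle number: 0+1+2+...+7
`hits` takes the values: 0 → 1 → 2 → 3 → 4 → 5 → 6 → 7 → 8 → 9 → 10 → 11 → 12 → 13 → 14 → 15 → 16 → 17 → 18 → 19 → 20 → 21 → 22 → 23 → 24 → 25 → 26 → 27 → 28

Answer: 28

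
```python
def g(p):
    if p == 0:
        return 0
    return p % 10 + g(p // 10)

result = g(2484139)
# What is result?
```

Sum of digits of 2484139: 9 + 3 + 1 + 4 + 8 + 4 + 2 = 31

Answer: 31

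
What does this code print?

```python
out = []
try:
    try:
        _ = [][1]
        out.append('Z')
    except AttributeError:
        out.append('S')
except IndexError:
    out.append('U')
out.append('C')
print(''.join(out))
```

Execution trace: 'U' (outer except IndexError) → 'C' (after the try/except). Output: UC

Answer: UC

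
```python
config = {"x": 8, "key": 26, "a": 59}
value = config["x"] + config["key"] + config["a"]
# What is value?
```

Trace:
`config = {"x": 8, "key": 26, "a": 59}` → config = {'x': 8, 'key': 26, 'a': 59}
`value = config["x"] + config["key"] + config["a"]` → value = 93
So value = 93

Answer: 93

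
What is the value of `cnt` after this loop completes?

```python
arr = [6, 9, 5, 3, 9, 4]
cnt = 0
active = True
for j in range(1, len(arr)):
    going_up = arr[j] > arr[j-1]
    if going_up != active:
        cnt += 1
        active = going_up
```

Count direction changes in [6, 9, 5, 3, 9, 4]
`cnt` takes the values: 0 → 1 → 2 → 3

Answer: 3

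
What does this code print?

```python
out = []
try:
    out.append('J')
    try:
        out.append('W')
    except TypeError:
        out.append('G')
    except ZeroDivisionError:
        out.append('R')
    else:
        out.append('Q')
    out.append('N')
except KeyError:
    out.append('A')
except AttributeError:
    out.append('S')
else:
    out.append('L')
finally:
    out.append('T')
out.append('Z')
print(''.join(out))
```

Execution trace: 'J' (try body) → 'W' (inner try body, no exception) → 'Q' (inner else) → 'N' (try body, no exception) → 'L' (else) → 'T' (finally) → 'Z' (after the try/except). Output: JWQNLTZ

Answer: JWQNLTZ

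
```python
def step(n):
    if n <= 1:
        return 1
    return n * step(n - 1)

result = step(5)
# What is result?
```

step(5) = 5 * 4 * 3 * 2 * 1 = 120

Answer: 120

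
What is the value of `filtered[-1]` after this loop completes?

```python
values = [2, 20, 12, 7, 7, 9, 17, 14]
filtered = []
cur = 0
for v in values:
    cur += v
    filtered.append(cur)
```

Cumulative sum ends at 88
`filtered` takes the values: [] → [2] → [2, 22] → [2, 22, 34] → [2, 22, 34, 41] → [2, 22, 34, 41, 48] → [2, 22, 34, 41, 48, 57] → [2, 22, 34, 41, 48, 57, 74] → [2, 22, 34, 41, 48, 57, 74, 88]
So `filtered[-1]` = 88

Answer: 88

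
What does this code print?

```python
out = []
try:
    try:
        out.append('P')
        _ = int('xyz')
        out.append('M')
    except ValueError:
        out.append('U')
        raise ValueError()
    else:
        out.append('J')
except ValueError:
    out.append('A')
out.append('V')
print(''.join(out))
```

Execution trace: 'P' (inner try body) → 'U' (inner except ValueError) → 'A' (outer except ValueError) → 'V' (after the try/except). Output: PUAV

Answer: PUAV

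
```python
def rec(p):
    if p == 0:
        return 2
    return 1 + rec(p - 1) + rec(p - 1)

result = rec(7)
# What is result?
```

rec(p) = 1 + 2·rec(p-1), rec(0)=2. Closed form: (2+1)·2^7 - 1 = 383.

Answer: 383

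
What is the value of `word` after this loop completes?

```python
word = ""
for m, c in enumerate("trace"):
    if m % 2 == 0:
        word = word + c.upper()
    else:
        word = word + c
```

Uppercase even positions in 'trace'
`word` takes the values: "" → "T" → "Tr" → "TrA" → "TrAc" → "TrAcE"

Answer: "TrAcE"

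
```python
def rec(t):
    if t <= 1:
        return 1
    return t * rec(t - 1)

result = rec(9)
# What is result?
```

rec(9) = 9 * 8 * 7 * 6 * 5 * 4 * 3 * 2 * 1 = 362880

Answer: 362880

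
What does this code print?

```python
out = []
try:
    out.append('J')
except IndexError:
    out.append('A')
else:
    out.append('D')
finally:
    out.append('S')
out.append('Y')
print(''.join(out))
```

Execution trace: 'J' (try body, no exception) → 'D' (else) → 'S' (finally) → 'Y' (after the try/except). Output: JDSY

Answer: JDSY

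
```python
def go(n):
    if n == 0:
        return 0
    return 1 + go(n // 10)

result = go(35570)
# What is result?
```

Count of digits of 35570: 5

Answer: 5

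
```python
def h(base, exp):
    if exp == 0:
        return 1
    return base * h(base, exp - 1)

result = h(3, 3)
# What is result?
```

h(3, 3) = 3 * 3 * 3 = 27

Answer: 27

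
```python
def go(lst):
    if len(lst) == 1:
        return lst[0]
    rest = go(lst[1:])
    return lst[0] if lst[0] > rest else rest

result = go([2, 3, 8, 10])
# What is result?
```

Recursive max over [2, 3, 8, 10] = 10

Answer: 10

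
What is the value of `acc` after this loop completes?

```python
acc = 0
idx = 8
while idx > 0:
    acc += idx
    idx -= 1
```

Sum 8 down to 1
`acc` takes the values: 0 → 8 → 15 → 21 → 26 → 30 → 33 → 35 → 36

Answer: 36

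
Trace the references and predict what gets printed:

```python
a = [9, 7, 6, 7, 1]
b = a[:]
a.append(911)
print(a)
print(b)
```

Key concept: slice [:] creates copy.
Step by step:
`a = [9, 7, 6, 7, 1]` → a = [9, 7, 6, 7, 1]
`b = a[:]` → b = [9, 7, 6, 7, 1]
`a.append(911)` → a = [9, 7, 6, 7, 1, 911]
`print(a)` → prints [9, 7, 6, 7, 1, 911]
`print(b)` → prints [9, 7, 6, 7, 1]

Answer:
[9, 7, 6, 7, 1, 911]
[9, 7, 6, 7, 1]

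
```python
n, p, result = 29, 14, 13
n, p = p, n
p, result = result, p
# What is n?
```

Trace:
`n, p, result = 29, 14, 13` → n = 29; p = 14; result = 13
`n, p = p, n` → n = 14; p = 29
`p, result = result, p` → p = 13; result = 29
So n = 14

Answer: 14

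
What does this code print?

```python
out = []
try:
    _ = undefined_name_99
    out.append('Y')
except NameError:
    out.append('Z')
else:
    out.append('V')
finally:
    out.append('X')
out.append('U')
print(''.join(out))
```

Execution trace: 'Z' (except NameError) → 'X' (finally) → 'U' (after the try/except). Output: ZXU

Answer: ZXU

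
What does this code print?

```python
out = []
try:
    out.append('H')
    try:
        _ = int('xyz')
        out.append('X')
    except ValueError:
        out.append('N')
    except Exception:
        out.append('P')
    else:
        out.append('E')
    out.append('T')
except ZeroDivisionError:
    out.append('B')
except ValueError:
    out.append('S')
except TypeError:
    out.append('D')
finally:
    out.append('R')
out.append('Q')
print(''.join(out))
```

Execution trace: 'H' (try body) → 'N' (inner except ValueError) → 'T' (try body, no exception) → 'R' (finally) → 'Q' (after the try/except). Output: HNTRQ

Answer: HNTRQ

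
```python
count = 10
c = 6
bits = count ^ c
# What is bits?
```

Trace:
`count = 10` → count = 10
`c = 6` → c = 6
`bits = count ^ c` → bits = 12
So bits = 12

Answer: 12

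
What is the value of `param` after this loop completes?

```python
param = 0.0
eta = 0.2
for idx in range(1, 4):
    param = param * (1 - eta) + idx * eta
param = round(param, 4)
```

Moving average with lr=0.2
`param` takes the values: 0.0 → 0.2 → 0.56 → 1.048

Answer: 1.048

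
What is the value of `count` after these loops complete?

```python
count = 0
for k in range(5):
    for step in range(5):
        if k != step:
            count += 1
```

5² - 5 (exclude diagonal)
`count` takes the values: 0 → 1 → 2 → 3 → 4 → 5 → 6 → 7 → 8 → 9 → 10 → 11 → 12 → 13 → 14 → 15 → 16 → 17 → 18 → 19 → 20

Answer: 20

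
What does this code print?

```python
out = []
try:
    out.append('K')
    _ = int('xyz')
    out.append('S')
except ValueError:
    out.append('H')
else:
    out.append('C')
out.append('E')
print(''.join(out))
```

Execution trace: 'K' (try body) → 'H' (except ValueError) → 'E' (after the try/except). Output: KHE

Answer: KHE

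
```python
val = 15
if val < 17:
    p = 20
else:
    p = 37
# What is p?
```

Trace:
`val = 15` → val = 15
`if val < 17: ...` → val < 17 is True → p = 20
So p = 20

Answer: 20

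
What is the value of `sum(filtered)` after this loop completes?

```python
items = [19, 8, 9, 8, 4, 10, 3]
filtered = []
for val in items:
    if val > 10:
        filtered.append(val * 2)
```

Sum of doubled values > 10
`filtered` takes the values: [] → [38]
So `sum(filtered)` = 38

Answer: 38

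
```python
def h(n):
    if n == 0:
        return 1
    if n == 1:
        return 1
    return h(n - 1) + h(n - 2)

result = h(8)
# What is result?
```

Build up from base cases: h(0)=1, h(1)=1, h(2)=2, h(3)=3, h(4)=5, h(5)=8, h(6)=13, ..., h(8)=34

Answer: 34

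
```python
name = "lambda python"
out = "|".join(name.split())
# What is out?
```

Trace:
`name = "lambda python"` → name = 'lambda python'
`out = "|".join(name.split())` → out = 'lambda|python'
So out = 'lambda|python'

Answer: 'lambda|python'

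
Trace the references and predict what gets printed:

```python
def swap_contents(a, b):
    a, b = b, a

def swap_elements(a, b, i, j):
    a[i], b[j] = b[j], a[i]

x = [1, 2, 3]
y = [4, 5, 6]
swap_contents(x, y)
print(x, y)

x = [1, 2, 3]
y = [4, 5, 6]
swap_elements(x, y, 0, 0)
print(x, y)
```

Key concept: parameter rebinding vs mutation.
Step by step:
`x = [1, 2, 3]` → x = [1, 2, 3]
`y = [4, 5, 6]` → y = [4, 5, 6]
`swap_contents(x, y)` → no visible change to tracked variables
`print(x, y)` → prints [1, 2, 3] [4, 5, 6]
`x = [1, 2, 3]` → x = [1, 2, 3]
`y = [4, 5, 6]` → y = [4, 5, 6]
`swap_elements(x, y, 0, 0)` → x = [4, 2, 3]; y = [1, 5, 6]
`print(x, y)` → prints [4, 2, 3] [1, 5, 6]

Answer:
[1, 2, 3] [4, 5, 6]
[4, 2, 3] [1, 5, 6]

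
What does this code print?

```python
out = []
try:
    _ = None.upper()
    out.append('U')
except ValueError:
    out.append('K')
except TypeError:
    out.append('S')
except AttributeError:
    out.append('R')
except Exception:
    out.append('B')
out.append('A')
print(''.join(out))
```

Execution trace: 'R' (except AttributeError) → 'A' (after the try/except). Output: RA

Answer: RA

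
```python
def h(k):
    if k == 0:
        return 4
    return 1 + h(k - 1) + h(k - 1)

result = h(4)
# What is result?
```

h(k) = 1 + 2·h(k-1), h(0)=4. Closed form: (4+1)·2^4 - 1 = 79.

Answer: 79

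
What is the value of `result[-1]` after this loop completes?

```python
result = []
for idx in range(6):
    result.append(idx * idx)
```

Last element of squares 0 to 5
`result` takes the values: [] → [0] → [0, 1] → [0, 1, 4] → [0, 1, 4, 9] → [0, 1, 4, 9, 16] → [0, 1, 4, 9, 16, 25]
So `result[-1]` = 25

Answer: 25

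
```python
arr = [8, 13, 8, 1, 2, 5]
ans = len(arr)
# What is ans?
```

Trace:
`arr = [8, 13, 8, 1, 2, 5]` → arr = [8, 13, 8, 1, 2, 5]
`ans = len(arr)` → ans = 6
So ans = 6

Answer: 6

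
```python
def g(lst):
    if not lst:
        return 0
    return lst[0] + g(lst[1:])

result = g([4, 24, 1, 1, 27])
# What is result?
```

4 + 24 + 1 + 1 + 27 + 0 = 57

Answer: 57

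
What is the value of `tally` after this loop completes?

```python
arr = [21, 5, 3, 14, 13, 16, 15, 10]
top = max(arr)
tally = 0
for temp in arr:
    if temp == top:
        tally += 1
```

Count of max value 21 in [21, 5, 3, 14, 13, 16, 15, 10]
`tally` takes the values: 0 → 1

Answer: 1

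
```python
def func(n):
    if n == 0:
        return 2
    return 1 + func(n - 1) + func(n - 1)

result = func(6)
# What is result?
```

func(n) = 1 + 2·func(n-1), func(0)=2. Closed form: (2+1)·2^6 - 1 = 191.

Answer: 191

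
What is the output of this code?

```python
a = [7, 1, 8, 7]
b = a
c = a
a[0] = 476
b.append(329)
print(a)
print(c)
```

Key concept: multiple aliases.
Step by step:
`a = [7, 1, 8, 7]` → a = [7, 1, 8, 7]
`b = a` → b = [7, 1, 8, 7] (same object as a)
`c = a` → c = [7, 1, 8, 7] (same object as a, b)
`a[0] = 476` → a = [476, 1, 8, 7] (same object as b, c); b = [476, 1, 8, 7] (same object as a, c); c = [476, 1, 8, 7] (same object as a, b)
`b.append(329)` → a = [476, 1, 8, 7, 329] (same object as b, c); b = [476, 1, 8, 7, 329] (same object as a, c); c = [476, 1, 8, 7, 329] (same object as a, b)
`print(a)` → prints [476, 1, 8, 7, 329]
`print(c)` → prints [476, 1, 8, 7, 329]

Answer:
[476, 1, 8, 7, 329]
[476, 1, 8, 7, 329]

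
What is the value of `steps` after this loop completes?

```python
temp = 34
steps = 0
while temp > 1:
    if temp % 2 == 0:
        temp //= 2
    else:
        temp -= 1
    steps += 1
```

Steps to reduce 34 to 1
`steps` takes the values: 0 → 1 → 2 → 3 → 4 → 5 → 6

Answer: 6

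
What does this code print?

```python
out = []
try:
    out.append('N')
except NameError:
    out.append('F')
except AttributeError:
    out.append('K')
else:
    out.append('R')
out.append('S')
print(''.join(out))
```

Execution trace: 'N' (try body, no exception) → 'R' (else) → 'S' (after the try/except). Output: NRS

Answer: NRS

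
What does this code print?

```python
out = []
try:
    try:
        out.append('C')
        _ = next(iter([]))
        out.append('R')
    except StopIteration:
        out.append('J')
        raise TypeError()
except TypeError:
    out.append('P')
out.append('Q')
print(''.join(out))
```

Execution trace: 'C' (inner try body) → 'J' (inner except StopIteration) → 'P' (outer except TypeError) → 'Q' (after the try/except). Output: CJPQ

Answer: CJPQ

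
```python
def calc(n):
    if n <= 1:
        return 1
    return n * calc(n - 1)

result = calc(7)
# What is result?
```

calc(7) = 7 * 6 * 5 * 4 * 3 * 2 * 1 = 5040

Answer: 5040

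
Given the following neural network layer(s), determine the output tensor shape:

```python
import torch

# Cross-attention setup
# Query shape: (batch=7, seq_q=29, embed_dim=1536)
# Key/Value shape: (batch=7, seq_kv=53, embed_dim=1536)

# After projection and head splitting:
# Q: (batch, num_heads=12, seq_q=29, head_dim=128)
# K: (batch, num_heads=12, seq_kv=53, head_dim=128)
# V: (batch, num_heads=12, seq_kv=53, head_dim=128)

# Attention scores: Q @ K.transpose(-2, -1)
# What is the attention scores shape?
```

Input: (7, 29, 1536) -> Output: (7, 12, 29, 53)

Answer: (7, 12, 29, 53)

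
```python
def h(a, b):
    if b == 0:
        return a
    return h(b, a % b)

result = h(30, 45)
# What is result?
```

h(30, 45) -> h(45, 30) -> h(30, 15) -> h(15, 0) -> 15

Answer: 15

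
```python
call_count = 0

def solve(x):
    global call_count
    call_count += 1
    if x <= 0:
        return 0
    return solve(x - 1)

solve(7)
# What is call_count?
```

Linear recursion stepping by 1: 8 calls from x=7 down to ≤0.

Answer: 8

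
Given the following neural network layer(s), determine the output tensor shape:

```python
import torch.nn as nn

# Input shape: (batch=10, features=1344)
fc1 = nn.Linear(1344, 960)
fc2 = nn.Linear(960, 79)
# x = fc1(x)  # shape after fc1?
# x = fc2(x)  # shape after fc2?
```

Input: (10, 1344) -> after fc1: (10, 960) -> Output: (10, 79)

Answer: (10, 79)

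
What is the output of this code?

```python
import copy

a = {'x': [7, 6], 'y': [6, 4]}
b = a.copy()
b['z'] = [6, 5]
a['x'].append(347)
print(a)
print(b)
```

Key concept: shallow copy of dict with mutable values.
Step by step:
`a = {'x': [7, 6], 'y': [6, 4]}` → a = {'x': [7, 6], 'y': [6, 4]}
`b = a.copy()` → b = {'x': [7, 6], 'y': [6, 4]}
`b['z'] = [6, 5]` → b = {'x': [7, 6], 'y': [6, 4], 'z': [6, 5]}
`a['x'].append(347)` → a = {'x': [7, 6, 347], 'y': [6, 4]}; b = {'x': [7, 6, 347], 'y': [6, 4], 'z': [6, 5]}
`print(a)` → prints {'x': [7, 6, 347], 'y': [6, 4]}
`print(b)` → prints {'x': [7, 6, 347], 'y': [6, 4], 'z': [6, 5]}

Answer:
{'x': [7, 6, 347], 'y': [6, 4]}
{'x': [7, 6, 347], 'y': [6, 4], 'z': [6, 5]}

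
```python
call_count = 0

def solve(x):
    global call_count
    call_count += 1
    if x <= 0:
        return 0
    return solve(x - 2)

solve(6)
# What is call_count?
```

Linear recursion stepping by 2: 4 calls from x=6 down to ≤0.

Answer: 4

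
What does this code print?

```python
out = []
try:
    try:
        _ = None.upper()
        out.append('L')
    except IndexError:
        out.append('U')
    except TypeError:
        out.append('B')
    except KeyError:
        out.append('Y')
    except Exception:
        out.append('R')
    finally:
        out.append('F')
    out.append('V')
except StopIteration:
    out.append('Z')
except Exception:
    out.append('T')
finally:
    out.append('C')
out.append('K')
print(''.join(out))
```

Execution trace: 'R' (inner except Exception) → 'F' (inner finally) → 'V' (try body, no exception) → 'C' (finally) → 'K' (after the try/except). Output: RFVCK

Answer: RFVCK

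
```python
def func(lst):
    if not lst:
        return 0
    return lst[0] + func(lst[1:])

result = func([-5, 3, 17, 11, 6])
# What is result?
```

(-5) + 3 + 17 + 11 + 6 + 0 = 32

Answer: 32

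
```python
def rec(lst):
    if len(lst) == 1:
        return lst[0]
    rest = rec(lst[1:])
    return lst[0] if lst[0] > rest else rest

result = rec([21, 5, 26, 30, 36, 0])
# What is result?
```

Recursive max over [21, 5, 26, 30, 36, 0] = 36

Answer: 36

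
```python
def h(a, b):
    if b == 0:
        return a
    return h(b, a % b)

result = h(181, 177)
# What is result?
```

h(181, 177) -> h(177, 4) -> h(4, 1) -> h(1, 0) -> 1

Answer: 1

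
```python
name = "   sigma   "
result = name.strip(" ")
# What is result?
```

Trace:
`name = "   sigma   "` → name = '   sigma   '
`result = name.strip(" ")` → result = 'sigma'
So result = 'sigma'

Answer: 'sigma'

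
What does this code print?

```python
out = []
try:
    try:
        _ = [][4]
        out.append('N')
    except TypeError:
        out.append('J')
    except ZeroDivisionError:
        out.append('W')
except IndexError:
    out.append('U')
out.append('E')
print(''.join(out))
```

Execution trace: 'U' (outer except IndexError) → 'E' (after the try/except). Output: UE

Answer: UE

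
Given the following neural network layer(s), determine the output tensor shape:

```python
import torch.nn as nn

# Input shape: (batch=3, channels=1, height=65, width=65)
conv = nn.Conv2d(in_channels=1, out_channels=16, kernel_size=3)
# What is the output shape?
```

Input: (3, 1, 65, 65) -> Output: (3, 16, 63, 63)

Answer: (3, 16, 63, 63)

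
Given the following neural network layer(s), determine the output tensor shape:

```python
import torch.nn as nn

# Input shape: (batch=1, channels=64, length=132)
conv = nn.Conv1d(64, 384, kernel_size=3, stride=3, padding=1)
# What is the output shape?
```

Input: (1, 64, 132) -> Output: (1, 384, 44)

Answer: (1, 384, 44)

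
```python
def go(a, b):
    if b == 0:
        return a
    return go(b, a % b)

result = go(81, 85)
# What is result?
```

go(81, 85) -> go(85, 81) -> go(81, 4) -> go(4, 1) -> go(1, 0) -> 1

Answer: 1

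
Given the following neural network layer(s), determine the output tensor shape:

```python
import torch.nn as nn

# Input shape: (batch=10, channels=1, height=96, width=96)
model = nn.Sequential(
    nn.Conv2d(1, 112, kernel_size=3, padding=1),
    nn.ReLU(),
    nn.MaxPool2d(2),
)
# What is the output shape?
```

Input: (10, 1, 96, 96) -> after Conv2d: (10, 112, 96, 96) -> after ReLU: (10, 112, 96, 96) -> Output: (10, 112, 48, 48)

Answer: (10, 112, 48, 48)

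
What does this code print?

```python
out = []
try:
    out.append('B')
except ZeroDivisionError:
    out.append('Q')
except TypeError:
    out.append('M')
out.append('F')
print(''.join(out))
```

Execution trace: 'B' (try body, no exception) → 'F' (after the try/except). Output: BF

Answer: BF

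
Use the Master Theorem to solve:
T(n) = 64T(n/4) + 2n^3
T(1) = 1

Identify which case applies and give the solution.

a=64, b=4, f(n)=2n^3. log_4(64) = 3. Since c=3 = 3, Case 2 applies: T(n) = Θ(n^log_b(a) · log n) = O(n^3 log n).

Answer: O(n^3 log n) - Case 2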